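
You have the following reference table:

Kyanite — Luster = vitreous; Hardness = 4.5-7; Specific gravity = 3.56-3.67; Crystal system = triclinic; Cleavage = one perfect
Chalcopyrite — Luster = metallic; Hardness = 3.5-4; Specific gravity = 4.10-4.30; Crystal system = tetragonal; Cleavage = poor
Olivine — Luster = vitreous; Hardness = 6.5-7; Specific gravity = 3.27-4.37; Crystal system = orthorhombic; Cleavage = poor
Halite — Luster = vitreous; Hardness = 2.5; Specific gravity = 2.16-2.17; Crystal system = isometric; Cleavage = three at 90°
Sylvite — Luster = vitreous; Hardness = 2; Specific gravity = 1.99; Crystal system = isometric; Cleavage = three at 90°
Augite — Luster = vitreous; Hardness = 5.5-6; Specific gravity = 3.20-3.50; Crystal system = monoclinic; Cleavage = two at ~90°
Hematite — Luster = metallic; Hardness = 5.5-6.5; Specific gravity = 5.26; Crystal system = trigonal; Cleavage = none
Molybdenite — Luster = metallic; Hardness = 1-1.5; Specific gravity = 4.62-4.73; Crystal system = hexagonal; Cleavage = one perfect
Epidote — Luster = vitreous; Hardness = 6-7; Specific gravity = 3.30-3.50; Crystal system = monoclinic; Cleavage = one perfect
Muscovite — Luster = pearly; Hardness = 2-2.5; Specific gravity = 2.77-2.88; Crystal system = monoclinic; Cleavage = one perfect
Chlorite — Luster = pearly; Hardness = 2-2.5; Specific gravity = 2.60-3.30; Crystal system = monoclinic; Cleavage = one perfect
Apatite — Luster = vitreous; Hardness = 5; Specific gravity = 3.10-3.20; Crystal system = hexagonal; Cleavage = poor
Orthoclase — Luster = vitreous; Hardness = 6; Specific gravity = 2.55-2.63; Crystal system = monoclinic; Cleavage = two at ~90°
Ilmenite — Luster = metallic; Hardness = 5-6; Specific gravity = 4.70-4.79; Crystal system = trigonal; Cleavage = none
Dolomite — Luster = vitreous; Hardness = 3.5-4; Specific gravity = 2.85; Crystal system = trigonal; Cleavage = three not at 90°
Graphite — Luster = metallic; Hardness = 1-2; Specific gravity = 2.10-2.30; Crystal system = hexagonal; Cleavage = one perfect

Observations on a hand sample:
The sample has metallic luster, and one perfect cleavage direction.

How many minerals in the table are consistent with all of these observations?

2

Metallic luster — only Chalcopyrite, Hematite, Molybdenite, Ilmenite, Graphite remain.
One perfect cleavage direction — narrows the field to Molybdenite, Graphite.
Remaining candidates: Graphite, Molybdenite.
That is 2 minerals.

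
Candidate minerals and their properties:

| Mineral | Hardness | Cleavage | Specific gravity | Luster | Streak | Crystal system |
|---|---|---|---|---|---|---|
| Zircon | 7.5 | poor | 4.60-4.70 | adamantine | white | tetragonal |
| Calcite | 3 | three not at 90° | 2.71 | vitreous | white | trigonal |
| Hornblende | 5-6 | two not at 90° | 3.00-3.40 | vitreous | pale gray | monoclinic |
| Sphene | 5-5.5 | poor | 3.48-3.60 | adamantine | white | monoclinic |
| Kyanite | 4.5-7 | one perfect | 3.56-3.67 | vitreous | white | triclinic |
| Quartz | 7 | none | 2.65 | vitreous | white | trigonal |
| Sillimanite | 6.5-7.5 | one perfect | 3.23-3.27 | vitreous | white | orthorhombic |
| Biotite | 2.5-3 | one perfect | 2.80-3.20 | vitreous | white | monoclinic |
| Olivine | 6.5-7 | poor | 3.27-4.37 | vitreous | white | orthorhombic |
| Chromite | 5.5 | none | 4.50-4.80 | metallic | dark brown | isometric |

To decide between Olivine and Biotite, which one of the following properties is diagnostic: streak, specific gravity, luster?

Streak: both white — shared.
Specific gravity: Olivine 3.27-4.37, Biotite 2.80-3.20 — these differ.
Luster: both vitreous — shared.
Specific gravity is the diagnostic property here.

specific gravity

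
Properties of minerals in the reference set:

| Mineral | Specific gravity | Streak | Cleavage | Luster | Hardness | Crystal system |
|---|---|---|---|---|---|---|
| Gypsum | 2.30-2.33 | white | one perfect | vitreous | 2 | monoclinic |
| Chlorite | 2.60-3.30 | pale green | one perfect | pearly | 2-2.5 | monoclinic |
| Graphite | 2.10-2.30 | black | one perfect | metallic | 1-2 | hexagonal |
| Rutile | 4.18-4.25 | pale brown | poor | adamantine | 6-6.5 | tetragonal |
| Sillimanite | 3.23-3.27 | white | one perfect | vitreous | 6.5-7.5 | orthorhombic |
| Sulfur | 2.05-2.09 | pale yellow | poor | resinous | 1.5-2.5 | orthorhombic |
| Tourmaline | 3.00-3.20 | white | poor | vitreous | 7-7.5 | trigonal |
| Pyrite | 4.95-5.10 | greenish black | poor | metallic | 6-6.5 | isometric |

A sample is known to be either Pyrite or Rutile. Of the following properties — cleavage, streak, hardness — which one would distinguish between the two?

Cleavage: both poor — shared.
Streak: Pyrite greenish black, Rutile pale brown — these differ.
Hardness: both 6-6.5 — shared.
Streak is the diagnostic property here.

streak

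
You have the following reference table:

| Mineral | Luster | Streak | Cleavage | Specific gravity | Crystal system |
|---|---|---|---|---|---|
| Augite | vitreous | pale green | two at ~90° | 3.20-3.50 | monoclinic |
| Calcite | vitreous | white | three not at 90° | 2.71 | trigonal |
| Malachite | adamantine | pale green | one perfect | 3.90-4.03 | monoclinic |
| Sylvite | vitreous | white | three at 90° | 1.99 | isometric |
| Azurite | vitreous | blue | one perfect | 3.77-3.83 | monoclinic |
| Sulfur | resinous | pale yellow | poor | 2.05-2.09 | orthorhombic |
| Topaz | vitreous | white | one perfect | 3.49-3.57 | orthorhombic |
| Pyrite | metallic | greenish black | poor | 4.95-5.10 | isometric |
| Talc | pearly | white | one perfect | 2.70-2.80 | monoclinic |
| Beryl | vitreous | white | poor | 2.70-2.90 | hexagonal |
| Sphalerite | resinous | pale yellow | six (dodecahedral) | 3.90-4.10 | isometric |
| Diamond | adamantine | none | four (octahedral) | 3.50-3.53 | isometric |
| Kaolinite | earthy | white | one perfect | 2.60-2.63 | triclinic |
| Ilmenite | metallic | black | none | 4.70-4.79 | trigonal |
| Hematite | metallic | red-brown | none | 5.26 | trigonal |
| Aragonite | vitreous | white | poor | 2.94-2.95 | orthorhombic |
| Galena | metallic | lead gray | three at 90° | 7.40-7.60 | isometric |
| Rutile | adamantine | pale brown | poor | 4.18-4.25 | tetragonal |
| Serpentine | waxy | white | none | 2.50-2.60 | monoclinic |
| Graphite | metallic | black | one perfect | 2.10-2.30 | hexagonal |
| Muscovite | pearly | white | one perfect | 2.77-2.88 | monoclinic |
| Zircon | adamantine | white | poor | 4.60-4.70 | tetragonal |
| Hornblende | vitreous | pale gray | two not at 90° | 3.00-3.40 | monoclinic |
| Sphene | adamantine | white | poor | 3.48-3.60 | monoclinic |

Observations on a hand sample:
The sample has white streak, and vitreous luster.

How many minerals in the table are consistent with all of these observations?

5

White streak — leaves Calcite, Sylvite, Topaz, Talc, Beryl, Kaolinite, Aragonite, Serpentine, Muscovite, Zircon, Sphene.
Vitreous luster — Calcite, Sylvite, Topaz, Beryl, Aragonite remain.
Consistent with every observation: Aragonite, Beryl, Calcite, Sylvite, Topaz.
That is 5 minerals.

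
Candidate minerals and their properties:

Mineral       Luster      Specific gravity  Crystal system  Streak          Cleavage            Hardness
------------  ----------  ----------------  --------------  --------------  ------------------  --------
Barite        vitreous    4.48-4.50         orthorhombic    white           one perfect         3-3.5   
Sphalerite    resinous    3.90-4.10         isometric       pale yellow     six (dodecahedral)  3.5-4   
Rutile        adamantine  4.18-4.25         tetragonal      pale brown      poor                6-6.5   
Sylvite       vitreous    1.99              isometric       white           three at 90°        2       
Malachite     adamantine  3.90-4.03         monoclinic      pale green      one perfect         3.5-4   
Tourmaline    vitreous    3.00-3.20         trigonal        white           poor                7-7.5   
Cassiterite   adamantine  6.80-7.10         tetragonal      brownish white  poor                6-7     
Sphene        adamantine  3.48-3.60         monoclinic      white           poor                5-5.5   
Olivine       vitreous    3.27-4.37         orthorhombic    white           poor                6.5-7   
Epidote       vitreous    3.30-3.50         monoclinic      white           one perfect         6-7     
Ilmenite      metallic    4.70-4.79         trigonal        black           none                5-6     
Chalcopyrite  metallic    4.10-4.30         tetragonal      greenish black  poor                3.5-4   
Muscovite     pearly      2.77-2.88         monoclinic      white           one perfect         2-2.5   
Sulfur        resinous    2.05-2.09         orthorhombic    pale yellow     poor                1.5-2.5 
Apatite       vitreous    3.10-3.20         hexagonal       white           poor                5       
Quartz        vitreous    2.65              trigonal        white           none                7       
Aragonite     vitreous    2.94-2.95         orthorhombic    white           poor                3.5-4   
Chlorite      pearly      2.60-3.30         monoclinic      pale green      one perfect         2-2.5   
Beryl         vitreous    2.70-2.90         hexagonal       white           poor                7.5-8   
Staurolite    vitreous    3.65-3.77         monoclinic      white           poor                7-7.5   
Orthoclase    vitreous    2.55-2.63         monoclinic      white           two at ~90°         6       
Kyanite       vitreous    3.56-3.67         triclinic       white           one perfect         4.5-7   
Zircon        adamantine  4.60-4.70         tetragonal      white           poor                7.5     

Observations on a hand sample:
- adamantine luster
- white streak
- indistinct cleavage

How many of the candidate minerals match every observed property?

Adamantine luster: leaves Rutile, Malachite, Cassiterite, Sphene, Zircon.
White streak: narrows the field to Sphene, Zircon.
Indistinct cleavage: every remaining candidate is consistent.
Consistent with every observation: Sphene, Zircon.
That is 2 minerals.

2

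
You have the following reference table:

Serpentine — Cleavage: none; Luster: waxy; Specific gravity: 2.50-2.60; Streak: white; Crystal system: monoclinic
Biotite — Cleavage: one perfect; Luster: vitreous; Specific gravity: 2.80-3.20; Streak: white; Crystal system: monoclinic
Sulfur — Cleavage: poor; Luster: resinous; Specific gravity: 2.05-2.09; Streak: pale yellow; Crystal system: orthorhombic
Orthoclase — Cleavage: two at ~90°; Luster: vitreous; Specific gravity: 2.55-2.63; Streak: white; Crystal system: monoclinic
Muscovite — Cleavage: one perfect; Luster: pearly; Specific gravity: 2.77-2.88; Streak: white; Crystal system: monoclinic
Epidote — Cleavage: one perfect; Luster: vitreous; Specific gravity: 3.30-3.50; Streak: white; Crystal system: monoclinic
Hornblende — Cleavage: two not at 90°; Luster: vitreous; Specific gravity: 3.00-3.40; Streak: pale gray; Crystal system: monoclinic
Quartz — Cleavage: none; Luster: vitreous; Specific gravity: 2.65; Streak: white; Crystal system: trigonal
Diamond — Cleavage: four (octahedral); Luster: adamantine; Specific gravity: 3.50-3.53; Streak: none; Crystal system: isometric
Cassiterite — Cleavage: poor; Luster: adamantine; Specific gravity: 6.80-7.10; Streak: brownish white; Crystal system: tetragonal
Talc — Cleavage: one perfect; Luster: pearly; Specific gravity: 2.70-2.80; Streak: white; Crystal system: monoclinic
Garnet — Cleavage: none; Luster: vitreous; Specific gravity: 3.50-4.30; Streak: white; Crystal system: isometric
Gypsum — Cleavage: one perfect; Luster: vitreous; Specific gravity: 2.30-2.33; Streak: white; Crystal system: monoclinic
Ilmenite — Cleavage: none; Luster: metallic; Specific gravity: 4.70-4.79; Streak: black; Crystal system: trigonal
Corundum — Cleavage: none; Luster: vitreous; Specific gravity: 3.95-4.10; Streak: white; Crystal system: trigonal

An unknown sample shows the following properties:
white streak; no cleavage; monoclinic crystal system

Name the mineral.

White streak excludes Sulfur, Hornblende, Diamond, Cassiterite, Ilmenite.
No cleavage: leaves Serpentine, Quartz, Garnet, Corundum.
Monoclinic crystal system: Serpentine remains.
Serpentine is the sole remaining match.

Serpentine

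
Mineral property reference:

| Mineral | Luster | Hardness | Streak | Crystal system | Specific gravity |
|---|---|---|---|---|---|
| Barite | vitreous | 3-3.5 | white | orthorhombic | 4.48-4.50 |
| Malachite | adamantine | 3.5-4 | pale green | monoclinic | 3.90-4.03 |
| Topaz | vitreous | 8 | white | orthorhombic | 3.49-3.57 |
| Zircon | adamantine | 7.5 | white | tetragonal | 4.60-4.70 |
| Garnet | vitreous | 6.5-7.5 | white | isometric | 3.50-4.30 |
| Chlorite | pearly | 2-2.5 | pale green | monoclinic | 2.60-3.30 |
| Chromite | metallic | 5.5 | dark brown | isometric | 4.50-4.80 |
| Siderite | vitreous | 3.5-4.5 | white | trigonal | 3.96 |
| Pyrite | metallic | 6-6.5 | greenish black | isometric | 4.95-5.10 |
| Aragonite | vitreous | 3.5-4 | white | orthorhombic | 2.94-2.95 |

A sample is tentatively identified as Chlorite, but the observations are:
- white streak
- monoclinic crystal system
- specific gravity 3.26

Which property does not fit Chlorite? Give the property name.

White streak: Chlorite has pale green streak — does not match.
Monoclinic crystal system: Chlorite has monoclinic system — consistent.
Specific gravity 3.26: Chlorite has SG 2.60-3.30 — consistent.
Everything matches except the streak.

streak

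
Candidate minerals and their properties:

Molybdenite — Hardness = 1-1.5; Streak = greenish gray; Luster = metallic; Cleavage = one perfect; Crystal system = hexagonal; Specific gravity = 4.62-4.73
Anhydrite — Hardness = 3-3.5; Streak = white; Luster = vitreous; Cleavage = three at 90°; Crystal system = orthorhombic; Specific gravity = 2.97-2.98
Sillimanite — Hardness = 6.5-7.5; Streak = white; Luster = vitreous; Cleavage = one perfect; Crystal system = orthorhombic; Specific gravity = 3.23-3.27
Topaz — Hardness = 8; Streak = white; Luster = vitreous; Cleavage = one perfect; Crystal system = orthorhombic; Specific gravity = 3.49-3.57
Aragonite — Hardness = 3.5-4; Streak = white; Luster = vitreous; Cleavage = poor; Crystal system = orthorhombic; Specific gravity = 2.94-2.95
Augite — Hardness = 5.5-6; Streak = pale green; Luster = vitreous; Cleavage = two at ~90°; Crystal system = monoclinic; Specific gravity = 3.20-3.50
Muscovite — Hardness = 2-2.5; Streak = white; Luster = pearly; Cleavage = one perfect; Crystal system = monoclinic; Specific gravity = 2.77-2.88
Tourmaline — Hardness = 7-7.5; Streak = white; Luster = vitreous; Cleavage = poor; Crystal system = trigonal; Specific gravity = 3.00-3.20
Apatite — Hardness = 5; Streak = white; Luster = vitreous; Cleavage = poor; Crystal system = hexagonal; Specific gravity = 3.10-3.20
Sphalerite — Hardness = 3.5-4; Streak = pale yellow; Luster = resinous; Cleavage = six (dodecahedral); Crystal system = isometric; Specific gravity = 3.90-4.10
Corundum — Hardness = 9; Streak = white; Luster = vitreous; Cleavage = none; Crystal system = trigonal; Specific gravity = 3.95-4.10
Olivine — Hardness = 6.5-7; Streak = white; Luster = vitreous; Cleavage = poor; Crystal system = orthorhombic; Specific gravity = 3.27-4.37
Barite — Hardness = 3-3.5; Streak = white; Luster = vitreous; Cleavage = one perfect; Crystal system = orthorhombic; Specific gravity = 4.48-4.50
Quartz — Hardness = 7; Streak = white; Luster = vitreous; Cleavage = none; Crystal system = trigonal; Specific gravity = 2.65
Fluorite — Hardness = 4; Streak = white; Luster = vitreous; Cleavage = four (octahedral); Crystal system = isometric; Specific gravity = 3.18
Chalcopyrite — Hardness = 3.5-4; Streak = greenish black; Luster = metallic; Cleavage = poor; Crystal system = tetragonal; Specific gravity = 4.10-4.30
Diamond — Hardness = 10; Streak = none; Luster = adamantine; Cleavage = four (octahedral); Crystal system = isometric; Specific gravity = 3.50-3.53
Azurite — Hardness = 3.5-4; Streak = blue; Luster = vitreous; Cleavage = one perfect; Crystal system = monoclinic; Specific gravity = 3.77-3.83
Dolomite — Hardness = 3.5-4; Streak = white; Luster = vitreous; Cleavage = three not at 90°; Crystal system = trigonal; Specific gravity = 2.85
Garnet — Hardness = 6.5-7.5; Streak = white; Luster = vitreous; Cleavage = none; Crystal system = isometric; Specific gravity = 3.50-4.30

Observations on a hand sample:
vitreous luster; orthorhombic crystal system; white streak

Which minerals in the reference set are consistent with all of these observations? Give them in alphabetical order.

Anhydrite, Aragonite, Barite, Olivine, Sillimanite, Topaz

Vitreous luster eliminates Molybdenite, Muscovite, Sphalerite, Chalcopyrite, Diamond.
Orthorhombic crystal system — only Anhydrite, Sillimanite, Topaz, Aragonite, Olivine, Barite remain.
White streak — no further eliminations.
Consistent with every observation: Anhydrite, Aragonite, Barite, Olivine, Sillimanite, Topaz.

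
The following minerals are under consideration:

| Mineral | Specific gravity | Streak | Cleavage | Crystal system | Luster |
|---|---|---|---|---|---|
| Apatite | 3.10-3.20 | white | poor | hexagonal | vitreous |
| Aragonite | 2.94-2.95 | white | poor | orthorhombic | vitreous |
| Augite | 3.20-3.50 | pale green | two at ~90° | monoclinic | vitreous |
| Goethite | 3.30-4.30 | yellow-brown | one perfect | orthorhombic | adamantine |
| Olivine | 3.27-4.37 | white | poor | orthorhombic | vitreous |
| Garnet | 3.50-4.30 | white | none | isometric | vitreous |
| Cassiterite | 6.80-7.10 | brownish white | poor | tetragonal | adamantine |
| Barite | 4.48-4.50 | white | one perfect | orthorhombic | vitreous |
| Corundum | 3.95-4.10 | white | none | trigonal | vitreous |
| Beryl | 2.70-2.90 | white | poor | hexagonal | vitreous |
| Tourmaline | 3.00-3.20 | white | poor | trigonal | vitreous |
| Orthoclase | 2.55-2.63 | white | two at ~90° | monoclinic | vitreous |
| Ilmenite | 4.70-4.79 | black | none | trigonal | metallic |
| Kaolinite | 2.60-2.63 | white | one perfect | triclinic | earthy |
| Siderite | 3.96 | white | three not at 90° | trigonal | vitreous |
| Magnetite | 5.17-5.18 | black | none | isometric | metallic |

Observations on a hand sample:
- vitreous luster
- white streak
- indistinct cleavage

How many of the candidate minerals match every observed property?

5

Vitreous luster is inconsistent with Goethite, Cassiterite, Ilmenite, Kaolinite, Magnetite.
White streak excludes Augite.
Indistinct cleavage excludes Garnet, Barite, Corundum, Orthoclase, Siderite.
Consistent with every observation: Apatite, Aragonite, Beryl, Olivine, Tourmaline.
That is 5 minerals.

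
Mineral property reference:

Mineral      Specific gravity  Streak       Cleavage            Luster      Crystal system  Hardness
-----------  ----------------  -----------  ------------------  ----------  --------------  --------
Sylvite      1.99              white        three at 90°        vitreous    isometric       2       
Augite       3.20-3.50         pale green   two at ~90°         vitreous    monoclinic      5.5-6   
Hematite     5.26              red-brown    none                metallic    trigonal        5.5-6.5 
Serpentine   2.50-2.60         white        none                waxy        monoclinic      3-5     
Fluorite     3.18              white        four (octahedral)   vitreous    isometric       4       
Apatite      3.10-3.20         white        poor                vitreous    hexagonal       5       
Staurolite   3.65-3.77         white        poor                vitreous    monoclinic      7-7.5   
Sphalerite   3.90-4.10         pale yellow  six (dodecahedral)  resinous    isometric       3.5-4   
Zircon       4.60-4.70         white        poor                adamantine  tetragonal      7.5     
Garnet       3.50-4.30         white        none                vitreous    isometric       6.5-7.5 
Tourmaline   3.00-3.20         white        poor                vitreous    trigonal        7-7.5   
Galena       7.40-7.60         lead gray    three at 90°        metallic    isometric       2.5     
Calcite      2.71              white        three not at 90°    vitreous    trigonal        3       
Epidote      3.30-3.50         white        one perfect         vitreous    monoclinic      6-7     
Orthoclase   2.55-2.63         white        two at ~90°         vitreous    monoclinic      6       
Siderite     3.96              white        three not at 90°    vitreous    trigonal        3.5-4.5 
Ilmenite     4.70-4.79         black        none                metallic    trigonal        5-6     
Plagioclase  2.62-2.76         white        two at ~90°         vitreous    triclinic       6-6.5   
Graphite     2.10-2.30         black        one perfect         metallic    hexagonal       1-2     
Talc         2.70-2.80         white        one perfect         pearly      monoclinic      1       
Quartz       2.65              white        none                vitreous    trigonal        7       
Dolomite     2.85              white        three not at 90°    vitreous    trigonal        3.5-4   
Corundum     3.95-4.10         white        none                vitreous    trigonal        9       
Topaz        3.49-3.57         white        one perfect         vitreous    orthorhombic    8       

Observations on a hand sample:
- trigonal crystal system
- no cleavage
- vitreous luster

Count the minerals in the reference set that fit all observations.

Trigonal crystal system: leaves Hematite, Tourmaline, Calcite, Siderite, Ilmenite, Quartz, Dolomite, Corundum.
No cleavage rules out Tourmaline, Calcite, Siderite, Dolomite.
Vitreous luster excludes Hematite, Ilmenite.
Consistent with every observation: Corundum, Quartz.
That is 2 minerals.

2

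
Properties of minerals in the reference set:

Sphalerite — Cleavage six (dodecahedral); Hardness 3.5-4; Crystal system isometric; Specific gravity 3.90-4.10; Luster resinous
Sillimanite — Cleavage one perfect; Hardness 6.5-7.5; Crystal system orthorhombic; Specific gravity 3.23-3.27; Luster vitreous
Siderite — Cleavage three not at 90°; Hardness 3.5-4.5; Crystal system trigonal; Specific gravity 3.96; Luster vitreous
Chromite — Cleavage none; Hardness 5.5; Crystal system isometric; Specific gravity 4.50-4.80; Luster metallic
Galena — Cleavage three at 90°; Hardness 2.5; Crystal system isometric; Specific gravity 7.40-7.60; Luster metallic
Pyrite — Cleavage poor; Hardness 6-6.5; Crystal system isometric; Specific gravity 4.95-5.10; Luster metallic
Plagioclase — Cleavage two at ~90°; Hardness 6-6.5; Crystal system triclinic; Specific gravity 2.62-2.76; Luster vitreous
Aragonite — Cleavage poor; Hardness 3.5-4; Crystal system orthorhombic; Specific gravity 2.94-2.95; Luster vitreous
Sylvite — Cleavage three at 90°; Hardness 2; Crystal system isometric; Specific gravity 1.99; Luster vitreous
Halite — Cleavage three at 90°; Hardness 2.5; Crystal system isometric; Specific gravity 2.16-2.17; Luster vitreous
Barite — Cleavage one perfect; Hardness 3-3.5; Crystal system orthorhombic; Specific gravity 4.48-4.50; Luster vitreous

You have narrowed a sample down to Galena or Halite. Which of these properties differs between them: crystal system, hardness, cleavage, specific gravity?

Crystal system: both isometric — identical.
Hardness: both 2.5 — identical.
Cleavage: both three at 90° — identical.
Specific gravity: Galena 7.40-7.60, Halite 2.16-2.17 — distinct.
Specific gravity is the diagnostic property here.

specific gravity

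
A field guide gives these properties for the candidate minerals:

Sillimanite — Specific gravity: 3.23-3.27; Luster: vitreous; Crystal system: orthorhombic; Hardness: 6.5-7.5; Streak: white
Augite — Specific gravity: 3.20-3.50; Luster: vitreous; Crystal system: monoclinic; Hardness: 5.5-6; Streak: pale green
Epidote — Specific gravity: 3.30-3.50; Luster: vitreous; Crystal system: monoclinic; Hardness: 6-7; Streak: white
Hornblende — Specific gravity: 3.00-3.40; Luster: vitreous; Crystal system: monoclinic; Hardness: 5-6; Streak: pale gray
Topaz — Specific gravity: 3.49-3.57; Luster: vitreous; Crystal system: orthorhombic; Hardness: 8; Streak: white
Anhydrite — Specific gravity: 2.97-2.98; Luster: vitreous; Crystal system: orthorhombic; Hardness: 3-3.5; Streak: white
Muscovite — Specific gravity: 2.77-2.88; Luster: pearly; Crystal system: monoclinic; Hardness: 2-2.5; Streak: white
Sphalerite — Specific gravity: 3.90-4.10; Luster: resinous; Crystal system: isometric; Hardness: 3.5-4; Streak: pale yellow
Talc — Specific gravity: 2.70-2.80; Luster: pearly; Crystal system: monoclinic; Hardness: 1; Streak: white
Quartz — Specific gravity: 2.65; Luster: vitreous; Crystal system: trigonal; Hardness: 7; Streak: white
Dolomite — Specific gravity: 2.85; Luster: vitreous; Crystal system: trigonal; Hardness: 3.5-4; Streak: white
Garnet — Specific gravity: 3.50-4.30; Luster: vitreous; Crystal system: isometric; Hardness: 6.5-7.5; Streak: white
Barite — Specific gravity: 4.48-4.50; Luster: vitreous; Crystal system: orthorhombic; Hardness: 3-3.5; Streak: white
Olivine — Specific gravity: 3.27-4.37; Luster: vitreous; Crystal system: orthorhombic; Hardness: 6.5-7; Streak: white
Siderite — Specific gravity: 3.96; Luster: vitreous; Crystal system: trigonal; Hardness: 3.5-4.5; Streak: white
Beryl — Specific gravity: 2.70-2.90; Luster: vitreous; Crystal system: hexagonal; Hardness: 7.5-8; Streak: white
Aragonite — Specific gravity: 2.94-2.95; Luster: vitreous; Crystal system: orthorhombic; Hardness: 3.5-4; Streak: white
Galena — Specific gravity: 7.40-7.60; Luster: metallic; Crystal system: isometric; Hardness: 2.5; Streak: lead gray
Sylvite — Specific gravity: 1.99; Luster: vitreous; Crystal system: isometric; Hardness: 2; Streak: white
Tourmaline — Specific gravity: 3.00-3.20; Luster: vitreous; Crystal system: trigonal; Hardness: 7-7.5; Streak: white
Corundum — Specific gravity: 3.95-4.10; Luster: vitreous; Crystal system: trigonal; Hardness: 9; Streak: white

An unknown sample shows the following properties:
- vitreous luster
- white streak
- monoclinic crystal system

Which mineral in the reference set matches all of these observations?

Epidote

Vitreous luster is inconsistent with Muscovite, Sphalerite, Talc, Galena.
White streak rules out Augite, Hornblende.
Monoclinic crystal system — Epidote remains.
The only mineral consistent with every observation is Epidote.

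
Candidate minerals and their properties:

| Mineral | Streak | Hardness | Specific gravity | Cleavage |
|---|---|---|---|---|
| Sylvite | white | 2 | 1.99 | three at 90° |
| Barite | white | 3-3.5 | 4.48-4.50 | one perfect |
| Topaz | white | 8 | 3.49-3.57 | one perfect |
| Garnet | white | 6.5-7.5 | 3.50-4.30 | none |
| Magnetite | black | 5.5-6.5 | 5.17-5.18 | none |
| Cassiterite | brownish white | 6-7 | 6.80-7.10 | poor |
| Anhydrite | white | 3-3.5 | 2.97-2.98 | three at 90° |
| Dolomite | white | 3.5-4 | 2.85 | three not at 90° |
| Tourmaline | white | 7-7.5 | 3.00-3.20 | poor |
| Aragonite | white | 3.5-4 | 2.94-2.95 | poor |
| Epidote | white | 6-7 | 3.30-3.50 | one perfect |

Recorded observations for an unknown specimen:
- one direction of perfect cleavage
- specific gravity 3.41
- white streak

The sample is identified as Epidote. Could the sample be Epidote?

Consistent

One direction of perfect cleavage — agrees with Epidote (cleavage one perfect).
Specific gravity 3.41 — agrees with Epidote (SG 3.30-3.50).
White streak — agrees with Epidote (white streak).
Every observed property is compatible with the reference values for Epidote.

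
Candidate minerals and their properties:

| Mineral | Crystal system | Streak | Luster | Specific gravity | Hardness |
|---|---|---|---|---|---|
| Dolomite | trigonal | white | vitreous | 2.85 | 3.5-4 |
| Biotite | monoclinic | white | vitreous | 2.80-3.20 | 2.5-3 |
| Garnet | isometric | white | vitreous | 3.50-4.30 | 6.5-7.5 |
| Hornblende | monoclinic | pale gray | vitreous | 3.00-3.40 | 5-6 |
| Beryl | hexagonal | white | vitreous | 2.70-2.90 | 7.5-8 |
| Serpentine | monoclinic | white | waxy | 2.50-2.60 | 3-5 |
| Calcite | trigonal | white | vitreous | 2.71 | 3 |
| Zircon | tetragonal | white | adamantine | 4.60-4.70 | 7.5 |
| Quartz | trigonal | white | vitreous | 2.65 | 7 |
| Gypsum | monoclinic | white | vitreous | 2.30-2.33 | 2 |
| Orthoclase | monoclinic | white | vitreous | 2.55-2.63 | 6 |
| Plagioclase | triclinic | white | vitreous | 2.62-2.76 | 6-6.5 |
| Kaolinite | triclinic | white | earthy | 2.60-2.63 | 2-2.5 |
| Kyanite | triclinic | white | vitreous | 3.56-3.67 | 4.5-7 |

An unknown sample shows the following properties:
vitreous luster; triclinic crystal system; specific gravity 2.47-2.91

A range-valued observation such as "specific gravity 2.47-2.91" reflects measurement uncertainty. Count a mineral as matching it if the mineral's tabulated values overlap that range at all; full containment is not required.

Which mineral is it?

Plagioclase

Vitreous luster rules out Serpentine, Zircon, Kaolinite.
Triclinic crystal system — leaves Plagioclase, Kyanite.
Specific gravity 2.47-2.91 eliminates Kyanite.
Plagioclase is the sole remaining match.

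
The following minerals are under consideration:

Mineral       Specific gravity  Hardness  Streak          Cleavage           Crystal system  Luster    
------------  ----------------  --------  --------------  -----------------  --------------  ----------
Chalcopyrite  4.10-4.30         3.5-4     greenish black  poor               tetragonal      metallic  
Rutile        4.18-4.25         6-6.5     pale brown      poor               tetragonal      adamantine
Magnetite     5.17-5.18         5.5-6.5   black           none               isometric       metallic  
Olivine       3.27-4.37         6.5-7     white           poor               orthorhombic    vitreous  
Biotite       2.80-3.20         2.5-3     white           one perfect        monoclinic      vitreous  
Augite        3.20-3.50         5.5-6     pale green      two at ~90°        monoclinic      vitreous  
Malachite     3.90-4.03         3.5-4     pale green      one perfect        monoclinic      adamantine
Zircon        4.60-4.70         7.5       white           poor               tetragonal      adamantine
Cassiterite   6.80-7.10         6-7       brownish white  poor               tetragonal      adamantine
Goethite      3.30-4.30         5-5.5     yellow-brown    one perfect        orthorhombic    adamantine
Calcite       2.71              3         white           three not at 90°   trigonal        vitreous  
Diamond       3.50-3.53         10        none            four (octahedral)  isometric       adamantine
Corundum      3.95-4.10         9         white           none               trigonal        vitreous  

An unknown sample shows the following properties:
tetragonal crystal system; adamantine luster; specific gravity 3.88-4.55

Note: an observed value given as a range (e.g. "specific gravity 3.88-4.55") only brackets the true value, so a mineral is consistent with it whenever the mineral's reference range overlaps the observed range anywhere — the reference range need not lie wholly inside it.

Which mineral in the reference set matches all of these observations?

Rutile

Tetragonal crystal system: leaves Chalcopyrite, Rutile, Zircon, Cassiterite.
Adamantine luster rules out Chalcopyrite.
Specific gravity 3.88-4.55: only Rutile remains.
Rutile is the sole remaining match.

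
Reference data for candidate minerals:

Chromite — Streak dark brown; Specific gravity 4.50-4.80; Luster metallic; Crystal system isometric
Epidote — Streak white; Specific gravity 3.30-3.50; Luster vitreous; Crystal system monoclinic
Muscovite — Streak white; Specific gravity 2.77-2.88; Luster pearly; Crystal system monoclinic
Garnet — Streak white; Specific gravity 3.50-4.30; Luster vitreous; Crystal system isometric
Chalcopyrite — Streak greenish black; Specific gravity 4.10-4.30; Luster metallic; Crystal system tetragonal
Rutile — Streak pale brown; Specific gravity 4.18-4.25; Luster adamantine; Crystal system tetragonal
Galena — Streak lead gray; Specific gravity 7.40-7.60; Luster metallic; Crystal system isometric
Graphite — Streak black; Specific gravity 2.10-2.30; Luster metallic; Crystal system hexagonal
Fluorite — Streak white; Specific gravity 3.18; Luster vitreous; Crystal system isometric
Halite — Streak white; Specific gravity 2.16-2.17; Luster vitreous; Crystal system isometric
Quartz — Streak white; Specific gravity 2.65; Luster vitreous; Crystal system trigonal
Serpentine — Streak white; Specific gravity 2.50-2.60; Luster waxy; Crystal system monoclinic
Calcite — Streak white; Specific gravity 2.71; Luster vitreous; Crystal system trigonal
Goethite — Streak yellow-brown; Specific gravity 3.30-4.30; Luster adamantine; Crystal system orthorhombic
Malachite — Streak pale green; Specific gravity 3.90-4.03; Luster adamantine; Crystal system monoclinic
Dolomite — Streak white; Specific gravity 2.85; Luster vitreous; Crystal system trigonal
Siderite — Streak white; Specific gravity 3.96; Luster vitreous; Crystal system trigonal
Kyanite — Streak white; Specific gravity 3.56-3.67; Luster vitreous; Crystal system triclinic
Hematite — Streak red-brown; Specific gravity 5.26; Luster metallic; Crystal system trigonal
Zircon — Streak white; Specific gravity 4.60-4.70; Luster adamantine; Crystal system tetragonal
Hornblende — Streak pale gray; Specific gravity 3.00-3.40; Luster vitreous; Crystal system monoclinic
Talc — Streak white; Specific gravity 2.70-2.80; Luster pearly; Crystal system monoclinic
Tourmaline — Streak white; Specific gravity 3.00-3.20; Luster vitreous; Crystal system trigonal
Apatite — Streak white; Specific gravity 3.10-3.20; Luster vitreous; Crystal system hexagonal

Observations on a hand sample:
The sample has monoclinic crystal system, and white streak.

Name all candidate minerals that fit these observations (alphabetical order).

Monoclinic crystal system: Epidote, Muscovite, Serpentine, Malachite, Hornblende, Talc remain.
White streak excludes Malachite, Hornblende.
Remaining candidates: Epidote, Muscovite, Serpentine, Talc.

Epidote, Muscovite, Serpentine, Talc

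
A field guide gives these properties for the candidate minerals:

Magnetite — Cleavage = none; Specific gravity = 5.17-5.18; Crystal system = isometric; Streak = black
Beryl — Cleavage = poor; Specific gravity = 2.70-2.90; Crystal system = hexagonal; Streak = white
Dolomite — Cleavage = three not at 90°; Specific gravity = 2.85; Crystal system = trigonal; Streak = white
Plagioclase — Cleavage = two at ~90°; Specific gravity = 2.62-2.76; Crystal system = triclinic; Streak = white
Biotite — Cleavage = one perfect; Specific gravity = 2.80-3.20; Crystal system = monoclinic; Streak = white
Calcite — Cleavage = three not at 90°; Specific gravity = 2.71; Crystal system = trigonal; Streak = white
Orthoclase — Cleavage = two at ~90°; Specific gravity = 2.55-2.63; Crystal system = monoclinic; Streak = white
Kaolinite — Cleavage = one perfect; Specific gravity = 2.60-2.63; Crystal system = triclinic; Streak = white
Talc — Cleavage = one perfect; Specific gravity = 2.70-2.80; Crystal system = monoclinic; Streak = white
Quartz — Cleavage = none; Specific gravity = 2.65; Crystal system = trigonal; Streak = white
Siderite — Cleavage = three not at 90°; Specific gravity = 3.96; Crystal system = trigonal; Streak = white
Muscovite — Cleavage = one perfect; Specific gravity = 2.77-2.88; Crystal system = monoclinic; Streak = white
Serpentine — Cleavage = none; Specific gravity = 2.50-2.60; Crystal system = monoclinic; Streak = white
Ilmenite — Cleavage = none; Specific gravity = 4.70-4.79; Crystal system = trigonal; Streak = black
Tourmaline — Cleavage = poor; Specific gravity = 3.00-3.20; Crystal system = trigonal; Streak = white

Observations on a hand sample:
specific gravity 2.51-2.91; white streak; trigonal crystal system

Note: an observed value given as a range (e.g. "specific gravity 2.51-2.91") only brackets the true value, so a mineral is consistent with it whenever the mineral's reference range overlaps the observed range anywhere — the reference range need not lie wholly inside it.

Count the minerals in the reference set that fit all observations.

Specific gravity 2.51-2.91 is inconsistent with Magnetite, Siderite, Ilmenite, Tourmaline.
White streak: all remaining candidates fit.
Trigonal crystal system: narrows the field to Dolomite, Calcite, Quartz.
Remaining candidates: Calcite, Dolomite, Quartz.
That is 3 minerals.

3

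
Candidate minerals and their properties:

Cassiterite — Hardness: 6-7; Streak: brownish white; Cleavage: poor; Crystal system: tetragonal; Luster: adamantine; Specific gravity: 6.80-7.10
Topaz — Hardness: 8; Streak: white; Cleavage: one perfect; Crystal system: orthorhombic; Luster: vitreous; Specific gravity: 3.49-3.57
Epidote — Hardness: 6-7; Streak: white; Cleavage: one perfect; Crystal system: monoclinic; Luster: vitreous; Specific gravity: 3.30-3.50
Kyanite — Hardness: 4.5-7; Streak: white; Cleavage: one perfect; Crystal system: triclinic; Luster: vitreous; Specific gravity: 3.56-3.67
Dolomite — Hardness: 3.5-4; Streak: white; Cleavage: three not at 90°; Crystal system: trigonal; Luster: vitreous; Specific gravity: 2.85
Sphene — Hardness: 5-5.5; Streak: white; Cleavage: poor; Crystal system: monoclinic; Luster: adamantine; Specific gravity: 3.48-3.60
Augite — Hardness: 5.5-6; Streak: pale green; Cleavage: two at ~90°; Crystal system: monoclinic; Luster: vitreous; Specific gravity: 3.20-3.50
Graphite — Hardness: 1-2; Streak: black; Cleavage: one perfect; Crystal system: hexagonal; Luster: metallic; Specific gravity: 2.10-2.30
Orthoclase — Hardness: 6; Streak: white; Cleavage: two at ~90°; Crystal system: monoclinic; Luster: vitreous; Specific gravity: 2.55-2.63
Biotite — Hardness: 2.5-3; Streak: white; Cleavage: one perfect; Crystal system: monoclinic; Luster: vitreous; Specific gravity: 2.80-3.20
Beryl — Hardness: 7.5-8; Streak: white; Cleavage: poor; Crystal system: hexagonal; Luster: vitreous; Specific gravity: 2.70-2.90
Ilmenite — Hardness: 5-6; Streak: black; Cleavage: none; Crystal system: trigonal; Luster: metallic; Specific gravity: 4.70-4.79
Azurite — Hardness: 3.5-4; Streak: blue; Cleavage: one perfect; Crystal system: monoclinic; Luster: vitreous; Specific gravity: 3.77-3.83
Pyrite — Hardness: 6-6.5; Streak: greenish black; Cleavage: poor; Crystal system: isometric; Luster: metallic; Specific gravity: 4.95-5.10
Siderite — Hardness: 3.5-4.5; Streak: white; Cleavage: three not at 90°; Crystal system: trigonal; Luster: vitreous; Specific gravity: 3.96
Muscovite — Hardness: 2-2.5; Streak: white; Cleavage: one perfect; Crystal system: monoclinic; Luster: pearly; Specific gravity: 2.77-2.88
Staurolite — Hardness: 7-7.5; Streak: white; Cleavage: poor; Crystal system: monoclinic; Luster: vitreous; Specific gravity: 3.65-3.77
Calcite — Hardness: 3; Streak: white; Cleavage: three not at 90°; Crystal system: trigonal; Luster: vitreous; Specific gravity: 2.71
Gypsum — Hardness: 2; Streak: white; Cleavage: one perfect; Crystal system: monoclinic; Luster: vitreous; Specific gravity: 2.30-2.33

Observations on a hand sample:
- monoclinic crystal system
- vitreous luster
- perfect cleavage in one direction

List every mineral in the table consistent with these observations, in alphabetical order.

Monoclinic crystal system — narrows the field to Epidote, Sphene, Augite, Orthoclase, Biotite, Azurite, Muscovite, Staurolite, Gypsum.
Vitreous luster rules out Sphene, Muscovite.
Perfect cleavage in one direction is inconsistent with Augite, Orthoclase, Staurolite.
Remaining candidates: Azurite, Biotite, Epidote, Gypsum.

Azurite, Biotite, Epidote, Gypsum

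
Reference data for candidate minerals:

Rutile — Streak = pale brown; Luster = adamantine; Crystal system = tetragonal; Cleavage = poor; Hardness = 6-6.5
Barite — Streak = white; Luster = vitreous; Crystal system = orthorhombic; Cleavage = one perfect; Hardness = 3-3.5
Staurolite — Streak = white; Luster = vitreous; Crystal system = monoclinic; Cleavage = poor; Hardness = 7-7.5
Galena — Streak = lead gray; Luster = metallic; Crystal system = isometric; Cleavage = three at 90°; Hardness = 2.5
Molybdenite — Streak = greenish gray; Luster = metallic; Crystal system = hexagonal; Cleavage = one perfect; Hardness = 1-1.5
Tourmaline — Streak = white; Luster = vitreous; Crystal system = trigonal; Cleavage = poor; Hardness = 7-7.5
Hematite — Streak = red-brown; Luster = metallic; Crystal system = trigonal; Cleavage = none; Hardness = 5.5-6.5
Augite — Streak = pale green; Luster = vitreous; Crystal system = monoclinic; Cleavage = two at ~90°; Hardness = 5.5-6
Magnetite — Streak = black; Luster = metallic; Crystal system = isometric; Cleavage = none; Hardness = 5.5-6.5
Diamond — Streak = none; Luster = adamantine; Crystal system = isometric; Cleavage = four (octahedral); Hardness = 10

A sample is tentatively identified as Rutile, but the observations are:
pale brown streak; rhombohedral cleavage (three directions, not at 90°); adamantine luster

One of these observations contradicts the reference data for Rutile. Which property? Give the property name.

cleavage

Pale brown streak: Rutile has pale brown streak — within range.
Rhombohedral cleavage (three directions, not at 90°): Rutile has cleavage poor — does not match.
Adamantine luster: Rutile has adamantine luster — within range.
The cleavage is the one property that does not fit.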